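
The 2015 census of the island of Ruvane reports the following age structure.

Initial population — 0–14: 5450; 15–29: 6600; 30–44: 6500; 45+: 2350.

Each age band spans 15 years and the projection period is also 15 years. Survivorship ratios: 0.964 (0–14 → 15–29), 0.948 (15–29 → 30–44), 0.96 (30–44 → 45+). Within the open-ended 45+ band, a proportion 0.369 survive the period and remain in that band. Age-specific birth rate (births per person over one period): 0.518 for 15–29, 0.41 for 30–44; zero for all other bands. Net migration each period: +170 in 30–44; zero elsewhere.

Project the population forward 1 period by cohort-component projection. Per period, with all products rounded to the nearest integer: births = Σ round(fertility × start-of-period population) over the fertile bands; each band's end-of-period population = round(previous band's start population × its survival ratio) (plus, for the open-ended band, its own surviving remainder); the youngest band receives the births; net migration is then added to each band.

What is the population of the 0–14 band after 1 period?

After projecting period 1:
Births: 6600 × 0.518 = 3419, 6500 × 0.41 = 2665 — total 6084
15–29: 5450 × 0.964 = 5254
30–44: 6600 × 0.948 = 6257
45+: 6500 × 0.96 + 2350 × 0.369 = 6240 + 867 = 7107
Net migration: 30–44 + 170 → 6427
Giving 6084 / 5254 / 6427 / 7107.

6084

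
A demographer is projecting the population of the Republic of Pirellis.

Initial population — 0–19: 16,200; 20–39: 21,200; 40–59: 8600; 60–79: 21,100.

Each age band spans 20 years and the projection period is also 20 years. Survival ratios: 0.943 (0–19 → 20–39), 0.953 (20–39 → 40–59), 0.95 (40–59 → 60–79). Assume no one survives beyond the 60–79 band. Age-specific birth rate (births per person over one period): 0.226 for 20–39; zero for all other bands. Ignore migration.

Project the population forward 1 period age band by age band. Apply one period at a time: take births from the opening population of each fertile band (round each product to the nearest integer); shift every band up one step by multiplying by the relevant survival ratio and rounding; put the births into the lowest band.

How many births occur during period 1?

Numbering the bands 1..4 from youngest to oldest:
— Period 1 —
Births: 21200 * 0.226 = 4791
Band 2: 16200 * 0.943 = 15277
Band 3: 21200 * 0.953 = 20204
Band 4: 8600 * 0.95 = 8170
→ [4791, 15277, 20204, 8170]

4791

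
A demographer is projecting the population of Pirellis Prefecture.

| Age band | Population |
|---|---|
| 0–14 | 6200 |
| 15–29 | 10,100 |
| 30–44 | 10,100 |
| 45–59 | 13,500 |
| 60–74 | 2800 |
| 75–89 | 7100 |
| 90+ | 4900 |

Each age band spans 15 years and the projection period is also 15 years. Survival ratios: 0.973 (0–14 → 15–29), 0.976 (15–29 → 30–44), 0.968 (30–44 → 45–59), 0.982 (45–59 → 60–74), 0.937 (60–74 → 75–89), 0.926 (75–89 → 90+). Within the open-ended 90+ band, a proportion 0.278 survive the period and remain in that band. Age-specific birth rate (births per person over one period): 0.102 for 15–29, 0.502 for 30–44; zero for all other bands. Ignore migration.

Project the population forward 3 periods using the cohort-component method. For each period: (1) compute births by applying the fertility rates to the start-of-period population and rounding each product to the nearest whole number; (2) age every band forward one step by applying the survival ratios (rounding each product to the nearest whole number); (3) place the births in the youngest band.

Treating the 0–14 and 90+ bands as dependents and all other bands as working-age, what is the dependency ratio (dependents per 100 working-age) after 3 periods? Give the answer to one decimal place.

Call the groups 1 to 7, youngest first.
Period 1:
Births: 10100 × 0.102 = 1030, 10100 × 0.502 = 5070 — total 6100
Group 2: 6200 × 0.973 = 6033
Group 3: 10100 × 0.976 = 9858
Group 4: 10100 × 0.968 = 9777
Group 5: 13500 × 0.982 = 13257
Group 6: 2800 × 0.937 = 2624
Group 7: 7100 × 0.926 + 4900 × 0.278 = 6575 + 1362 = 7937
Giving 6100 / 6033 / 9858 / 9777 / 13257 / 2624 / 7937.
Period 2:
Births: 6033 × 0.102 = 615, 9858 × 0.502 = 4949 — total 5564
Group 2: 6100 × 0.973 = 5935
Group 3: 6033 × 0.976 = 5888
Group 4: 9858 × 0.968 = 9543
Group 5: 9777 × 0.982 = 9601
Group 6: 13257 × 0.937 = 12422
Group 7: 2624 × 0.926 + 7937 × 0.278 = 2430 + 2206 = 4636
Giving 5564 / 5935 / 5888 / 9543 / 9601 / 12422 / 4636.
Period 3:
Births: 5935 × 0.102 = 605, 5888 × 0.502 = 2956 — total 3561
Group 2: 5564 × 0.973 = 5414
Group 3: 5935 × 0.976 = 5793
Group 4: 5888 × 0.968 = 5700
Group 5: 9543 × 0.982 = 9371
Group 6: 9601 × 0.937 = 8996
Group 7: 12422 × 0.926 + 4636 × 0.278 = 11503 + 1289 = 12792
Giving 3561 / 5414 / 5793 / 5700 / 9371 / 8996 / 12792.
Dependents (band 0–14 + band 90+) = 3561 + 12792 = 16353; working-age = 35274; ratio = 16353/35274 × 100 = 46.4

46.4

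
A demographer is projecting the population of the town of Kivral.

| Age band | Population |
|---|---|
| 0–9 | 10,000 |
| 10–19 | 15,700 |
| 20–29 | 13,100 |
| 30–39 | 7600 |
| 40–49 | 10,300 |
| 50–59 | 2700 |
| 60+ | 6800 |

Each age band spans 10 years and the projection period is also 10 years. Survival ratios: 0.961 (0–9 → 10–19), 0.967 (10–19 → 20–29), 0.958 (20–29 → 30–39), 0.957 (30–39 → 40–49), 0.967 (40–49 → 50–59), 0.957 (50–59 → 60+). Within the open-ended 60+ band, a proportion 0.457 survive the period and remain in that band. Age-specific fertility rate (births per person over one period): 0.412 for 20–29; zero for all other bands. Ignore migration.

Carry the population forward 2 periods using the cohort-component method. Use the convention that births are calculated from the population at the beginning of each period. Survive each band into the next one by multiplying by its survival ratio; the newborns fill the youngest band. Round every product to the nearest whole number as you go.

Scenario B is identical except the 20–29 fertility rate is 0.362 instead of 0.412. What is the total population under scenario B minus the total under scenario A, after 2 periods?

Numbering the groups 1..7 from youngest to oldest:
After projecting period 1:
Births: 13100 × 0.412 = 5397
Group 2: 10000 × 0.961 = 9610
Group 3: 15700 × 0.967 = 15182
Group 4: 13100 × 0.958 = 12550
Group 5: 7600 × 0.957 = 7273
Group 6: 10300 × 0.967 = 9960
Group 7: 2700 × 0.957 + 6800 × 0.457 = 2584 + 3108 = 5692
End of period: [5397, 9610, 15182, 12550, 7273, 9960, 5692]
After projecting period 2:
Births: 15182 × 0.412 = 6255
Group 2: 5397 × 0.961 = 5187
Group 3: 9610 × 0.967 = 9293
Group 4: 15182 × 0.958 = 14544
Group 5: 12550 × 0.957 = 12010
Group 6: 7273 × 0.967 = 7033
Group 7: 9960 × 0.957 + 5692 × 0.457 = 9532 + 2601 = 12133
End of period: [6255, 5187, 9293, 14544, 12010, 7033, 12133]
Scenario A total after 2 periods: 66455
Scenario B projection —
After projecting period 1:
Births: 13100 × 0.362 = 4742
Group 2: 10000 × 0.961 = 9610
Group 3: 15700 × 0.967 = 15182
Group 4: 13100 × 0.958 = 12550
Group 5: 7600 × 0.957 = 7273
Group 6: 10300 × 0.967 = 9960
Group 7: 2700 × 0.957 + 6800 × 0.457 = 2584 + 3108 = 5692
End of period: [4742, 9610, 15182, 12550, 7273, 9960, 5692]
After projecting period 2:
Births: 15182 × 0.362 = 5496
Group 2: 4742 × 0.961 = 4557
Group 3: 9610 × 0.967 = 9293
Group 4: 15182 × 0.958 = 14544
Group 5: 12550 × 0.957 = 12010
Group 6: 7273 × 0.967 = 7033
Group 7: 9960 × 0.957 + 5692 × 0.457 = 9532 + 2601 = 12133
End of period: [5496, 4557, 9293, 14544, 12010, 7033, 12133]
Scenario B total after 2 periods: 65066
Difference B − A = 65066 − 66455 = -1389

-1389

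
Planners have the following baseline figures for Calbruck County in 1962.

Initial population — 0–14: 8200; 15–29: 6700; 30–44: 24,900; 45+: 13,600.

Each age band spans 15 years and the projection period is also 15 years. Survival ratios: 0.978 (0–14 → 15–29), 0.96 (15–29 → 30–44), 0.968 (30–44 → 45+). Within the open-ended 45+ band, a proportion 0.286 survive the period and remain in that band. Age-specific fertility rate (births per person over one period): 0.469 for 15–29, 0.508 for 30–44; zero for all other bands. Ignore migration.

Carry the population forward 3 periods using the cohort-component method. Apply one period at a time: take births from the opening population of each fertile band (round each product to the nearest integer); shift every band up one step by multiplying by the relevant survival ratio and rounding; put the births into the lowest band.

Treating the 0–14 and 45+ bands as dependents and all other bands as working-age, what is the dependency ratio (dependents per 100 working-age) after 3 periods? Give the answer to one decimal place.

— Period 1 —
Births: 6700 × 0.469 = 3142 ; 24900 × 0.508 = 12649 — total 15791
15–29: 8200 × 0.978 = 8020
30–44: 6700 × 0.96 = 6432
45+: 24900 × 0.968 + 13600 × 0.286 = 24103 + 3890 = 27993
End of period: [15791, 8020, 6432, 27993]
— Period 2 —
Births: 8020 × 0.469 = 3761 ; 6432 × 0.508 = 3267 — total 7028
15–29: 15791 × 0.978 = 15444
30–44: 8020 × 0.96 = 7699
45+: 6432 × 0.968 + 27993 × 0.286 = 6226 + 8006 = 14232
End of period: [7028, 15444, 7699, 14232]
— Period 3 —
Births: 15444 × 0.469 = 7243 ; 7699 × 0.508 = 3911 — total 11154
15–29: 7028 × 0.978 = 6873
30–44: 15444 × 0.96 = 14826
45+: 7699 × 0.968 + 14232 × 0.286 = 7453 + 4070 = 11523
End of period: [11154, 6873, 14826, 11523]
Dependents (band 0–14 + band 45+) = 11154 + 11523 = 22677; working-age = 21699; ratio = 22677/21699 × 100 = 104.5

104.5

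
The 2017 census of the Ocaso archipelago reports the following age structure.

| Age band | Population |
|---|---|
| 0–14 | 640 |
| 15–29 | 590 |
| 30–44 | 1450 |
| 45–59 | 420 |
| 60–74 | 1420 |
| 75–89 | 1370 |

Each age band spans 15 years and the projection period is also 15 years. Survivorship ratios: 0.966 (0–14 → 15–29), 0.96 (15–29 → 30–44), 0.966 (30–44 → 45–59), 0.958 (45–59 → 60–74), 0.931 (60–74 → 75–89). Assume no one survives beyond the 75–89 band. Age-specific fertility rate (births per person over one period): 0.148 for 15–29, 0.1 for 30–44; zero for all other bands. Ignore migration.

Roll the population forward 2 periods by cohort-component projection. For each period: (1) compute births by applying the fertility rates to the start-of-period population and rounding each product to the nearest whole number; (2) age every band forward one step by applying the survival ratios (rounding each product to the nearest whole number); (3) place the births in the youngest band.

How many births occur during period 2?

148

Period 1.
Births: 590 × 0.148 = 87  |  1450 × 0.1 = 145 → total 232
15–29: 640 × 0.966 = 618
30–44: 590 × 0.96 = 566
45–59: 1450 × 0.966 = 1401
60–74: 420 × 0.958 = 402
75–89: 1420 × 0.931 = 1322
Giving 232 / 618 / 566 / 1401 / 402 / 1322.
Period 2.
Births: 618 × 0.148 = 91  |  566 × 0.1 = 57 → total 148
15–29: 232 × 0.966 = 224
30–44: 618 × 0.96 = 593
45–59: 566 × 0.966 = 547
60–74: 1401 × 0.958 = 1342
75–89: 402 × 0.931 = 374
Giving 148 / 224 / 593 / 547 / 1342 / 374.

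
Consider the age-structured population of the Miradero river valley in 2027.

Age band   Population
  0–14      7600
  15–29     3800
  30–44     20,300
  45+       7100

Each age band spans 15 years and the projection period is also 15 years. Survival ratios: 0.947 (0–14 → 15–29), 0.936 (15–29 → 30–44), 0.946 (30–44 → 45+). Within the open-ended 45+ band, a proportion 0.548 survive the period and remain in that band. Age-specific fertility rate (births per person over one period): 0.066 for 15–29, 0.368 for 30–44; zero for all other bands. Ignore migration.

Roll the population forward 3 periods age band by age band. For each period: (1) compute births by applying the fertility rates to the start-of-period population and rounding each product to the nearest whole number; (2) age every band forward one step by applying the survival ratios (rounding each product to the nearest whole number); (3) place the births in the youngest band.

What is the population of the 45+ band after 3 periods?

After projecting period 1:
Births: 3800 * 0.066 = 251 ; 20300 * 0.368 = 7470 → total 7721
15–29: 7600 * 0.947 = 7197
30–44: 3800 * 0.936 = 3557
45+: 20300 * 0.946 + 7100 * 0.548 = 19204 + 3891 = 23095
Population now: 0–14=7721, 15–29=7197, 30–44=3557, 45+=23095
After projecting period 2:
Births: 7197 * 0.066 = 475 ; 3557 * 0.368 = 1309 → total 1784
15–29: 7721 * 0.947 = 7312
30–44: 7197 * 0.936 = 6736
45+: 3557 * 0.946 + 23095 * 0.548 = 3365 + 12656 = 16021
Population now: 0–14=1784, 15–29=7312, 30–44=6736, 45+=16021
After projecting period 3:
Births: 7312 * 0.066 = 483 ; 6736 * 0.368 = 2479 → total 2962
15–29: 1784 * 0.947 = 1689
30–44: 7312 * 0.936 = 6844
45+: 6736 * 0.946 + 16021 * 0.548 = 6372 + 8780 = 15152
Population now: 0–14=2962, 15–29=1689, 30–44=6844, 45+=15152

15152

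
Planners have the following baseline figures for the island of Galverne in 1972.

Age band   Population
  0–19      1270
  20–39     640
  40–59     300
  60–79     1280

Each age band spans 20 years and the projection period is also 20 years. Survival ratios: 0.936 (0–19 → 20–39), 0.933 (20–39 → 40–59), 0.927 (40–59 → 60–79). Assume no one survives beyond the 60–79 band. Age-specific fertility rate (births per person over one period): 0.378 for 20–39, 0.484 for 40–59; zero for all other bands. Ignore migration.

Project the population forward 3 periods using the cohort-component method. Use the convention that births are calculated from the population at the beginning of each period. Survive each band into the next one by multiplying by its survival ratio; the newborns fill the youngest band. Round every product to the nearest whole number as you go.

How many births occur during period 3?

674

Let band 1 be 0–19 through band 4 = 60–79.
Period 1:
Births: 640 × 0.378 = 242 ; 300 × 0.484 = 145 — total 387
Band 2: 1270 × 0.936 = 1189
Band 3: 640 × 0.933 = 597
Band 4: 300 × 0.927 = 278
End of period: [387, 1189, 597, 278]
Period 2:
Births: 1189 × 0.378 = 449 ; 597 × 0.484 = 289 — total 738
Band 2: 387 × 0.936 = 362
Band 3: 1189 × 0.933 = 1109
Band 4: 597 × 0.927 = 553
End of period: [738, 362, 1109, 553]
Period 3:
Births: 362 × 0.378 = 137 ; 1109 × 0.484 = 537 — total 674
Band 2: 738 × 0.936 = 691
Band 3: 362 × 0.933 = 338
Band 4: 1109 × 0.927 = 1028
End of period: [674, 691, 338, 1028]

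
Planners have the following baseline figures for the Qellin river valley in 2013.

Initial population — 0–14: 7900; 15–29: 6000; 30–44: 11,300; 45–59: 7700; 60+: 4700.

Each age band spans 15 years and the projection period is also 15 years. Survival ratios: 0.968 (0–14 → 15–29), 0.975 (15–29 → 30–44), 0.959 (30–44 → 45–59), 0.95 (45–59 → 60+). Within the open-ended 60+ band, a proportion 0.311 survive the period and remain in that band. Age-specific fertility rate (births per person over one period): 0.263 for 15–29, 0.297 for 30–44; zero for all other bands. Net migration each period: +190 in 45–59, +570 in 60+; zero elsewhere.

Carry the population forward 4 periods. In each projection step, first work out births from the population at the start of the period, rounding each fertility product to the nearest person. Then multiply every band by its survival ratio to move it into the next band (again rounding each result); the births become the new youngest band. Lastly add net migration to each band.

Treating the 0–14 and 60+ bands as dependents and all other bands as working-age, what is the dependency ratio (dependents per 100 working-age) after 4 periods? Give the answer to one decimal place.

113.6

Let band 1 be 0–14 through band 5 = 60+.
Period 1.
Births: 6000 × 0.263 = 1578  |  11300 × 0.297 = 3356 ⇒ total 4934
Band 2: 7900 × 0.968 = 7647
Band 3: 6000 × 0.975 = 5850
Band 4: 11300 × 0.959 = 10837
Band 5: 7700 × 0.95 + 4700 × 0.311 = 7315 + 1462 = 8777
Net migration: Band 4 + 190 → 11027; Band 5 + 570 → 9347
Population now: 0–14=4934, 15–29=7647, 30–44=5850, 45–59=11027, 60+=9347
Period 2.
Births: 7647 × 0.263 = 2011  |  5850 × 0.297 = 1737 ⇒ total 3748
Band 2: 4934 × 0.968 = 4776
Band 3: 7647 × 0.975 = 7456
Band 4: 5850 × 0.959 = 5610
Band 5: 11027 × 0.95 + 9347 × 0.311 = 10476 + 2907 = 13383
Net migration: Band 4 + 190 → 5800; Band 5 + 570 → 13953
Population now: 0–14=3748, 15–29=4776, 30–44=7456, 45–59=5800, 60+=13953
Period 3.
Births: 4776 × 0.263 = 1256  |  7456 × 0.297 = 2214 ⇒ total 3470
Band 2: 3748 × 0.968 = 3628
Band 3: 4776 × 0.975 = 4657
Band 4: 7456 × 0.959 = 7150
Band 5: 5800 × 0.95 + 13953 × 0.311 = 5510 + 4339 = 9849
Net migration: Band 4 + 190 → 7340; Band 5 + 570 → 10419
Population now: 0–14=3470, 15–29=3628, 30–44=4657, 45–59=7340, 60+=10419
Period 4.
Births: 3628 × 0.263 = 954  |  4657 × 0.297 = 1383 ⇒ total 2337
Band 2: 3470 × 0.968 = 3359
Band 3: 3628 × 0.975 = 3537
Band 4: 4657 × 0.959 = 4466
Band 5: 7340 × 0.95 + 10419 × 0.311 = 6973 + 3240 = 10213
Net migration: Band 4 + 190 → 4656; Band 5 + 570 → 10783
Population now: 0–14=2337, 15–29=3359, 30–44=3537, 45–59=4656, 60+=10783
Dependents (band 0–14 + band 60+) = 2337 + 10783 = 13120; working-age = 11552; ratio = 13120/11552 × 100 = 113.6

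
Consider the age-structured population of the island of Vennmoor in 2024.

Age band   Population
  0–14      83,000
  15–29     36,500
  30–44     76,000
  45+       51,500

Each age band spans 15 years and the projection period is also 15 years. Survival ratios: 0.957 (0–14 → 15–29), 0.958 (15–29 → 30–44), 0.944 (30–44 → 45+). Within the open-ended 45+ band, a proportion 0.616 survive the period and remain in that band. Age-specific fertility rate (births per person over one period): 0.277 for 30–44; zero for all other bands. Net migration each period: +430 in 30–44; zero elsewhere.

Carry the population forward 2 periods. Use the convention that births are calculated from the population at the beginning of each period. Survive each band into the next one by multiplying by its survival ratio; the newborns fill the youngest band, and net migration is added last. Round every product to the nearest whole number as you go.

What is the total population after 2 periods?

(Groups numbered youngest = 1 to oldest = 4.)
[period 1]
Births: 76000 × 0.277 = 21052
Group 2: 83000 × 0.957 = 79431
Group 3: 36500 × 0.958 = 34967
Group 4: 76000 × 0.944 + 51500 × 0.616 = 71744 + 31724 = 103468
Net migration: Group 3 + 430 → 35397
Population now: 0–14=21052, 15–29=79431, 30–44=35397, 45+=103468
[period 2]
Births: 35397 × 0.277 = 9805
Group 2: 21052 × 0.957 = 20147
Group 3: 79431 × 0.958 = 76095
Group 4: 35397 × 0.944 + 103468 × 0.616 = 33415 + 63736 = 97151
Net migration: Group 3 + 430 → 76525
Population now: 0–14=9805, 15–29=20147, 30–44=76525, 45+=97151
Total after period 2: 9805 + 20147 + 76525 + 97151 = 203628

203628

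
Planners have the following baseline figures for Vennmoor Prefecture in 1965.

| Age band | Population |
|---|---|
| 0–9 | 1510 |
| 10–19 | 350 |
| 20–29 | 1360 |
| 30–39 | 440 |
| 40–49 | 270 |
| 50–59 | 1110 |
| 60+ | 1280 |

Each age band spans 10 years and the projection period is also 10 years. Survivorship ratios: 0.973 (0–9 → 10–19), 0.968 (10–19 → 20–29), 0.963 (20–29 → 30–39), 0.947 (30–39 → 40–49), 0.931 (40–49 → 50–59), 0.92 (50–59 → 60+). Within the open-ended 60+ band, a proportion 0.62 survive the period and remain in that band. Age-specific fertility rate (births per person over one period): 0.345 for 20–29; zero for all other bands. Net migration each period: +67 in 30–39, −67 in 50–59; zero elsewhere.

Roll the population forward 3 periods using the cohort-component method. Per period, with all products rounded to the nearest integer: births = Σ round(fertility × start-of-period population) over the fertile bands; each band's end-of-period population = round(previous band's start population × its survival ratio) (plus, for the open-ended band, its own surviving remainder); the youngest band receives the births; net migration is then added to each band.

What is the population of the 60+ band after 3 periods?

1097

Call the bands 1 to 7, youngest first.
— Period 1 —
Births: 1360 × 0.345 = 469
Band 2: 1510 × 0.973 = 1469
Band 3: 350 × 0.968 = 339
Band 4: 1360 × 0.963 = 1310
Band 5: 440 × 0.947 = 417
Band 6: 270 × 0.931 = 251
Band 7: 1110 × 0.92 + 1280 × 0.62 = 1021 + 794 = 1815
Net migration: Band 4 + 67 → 1377; Band 6 − 67 → 184
→ [469, 1469, 339, 1377, 417, 184, 1815]
— Period 2 —
Births: 339 × 0.345 = 117
Band 2: 469 × 0.973 = 456
Band 3: 1469 × 0.968 = 1422
Band 4: 339 × 0.963 = 326
Band 5: 1377 × 0.947 = 1304
Band 6: 417 × 0.931 = 388
Band 7: 184 × 0.92 + 1815 × 0.62 = 169 + 1125 = 1294
Net migration: Band 4 + 67 → 393; Band 6 − 67 → 321
→ [117, 456, 1422, 393, 1304, 321, 1294]
— Period 3 —
Births: 1422 × 0.345 = 491
Band 2: 117 × 0.973 = 114
Band 3: 456 × 0.968 = 441
Band 4: 1422 × 0.963 = 1369
Band 5: 393 × 0.947 = 372
Band 6: 1304 × 0.931 = 1214
Band 7: 321 × 0.92 + 1294 × 0.62 = 295 + 802 = 1097
Net migration: Band 4 + 67 → 1436; Band 6 − 67 → 1147
→ [491, 114, 441, 1436, 372, 1147, 1097]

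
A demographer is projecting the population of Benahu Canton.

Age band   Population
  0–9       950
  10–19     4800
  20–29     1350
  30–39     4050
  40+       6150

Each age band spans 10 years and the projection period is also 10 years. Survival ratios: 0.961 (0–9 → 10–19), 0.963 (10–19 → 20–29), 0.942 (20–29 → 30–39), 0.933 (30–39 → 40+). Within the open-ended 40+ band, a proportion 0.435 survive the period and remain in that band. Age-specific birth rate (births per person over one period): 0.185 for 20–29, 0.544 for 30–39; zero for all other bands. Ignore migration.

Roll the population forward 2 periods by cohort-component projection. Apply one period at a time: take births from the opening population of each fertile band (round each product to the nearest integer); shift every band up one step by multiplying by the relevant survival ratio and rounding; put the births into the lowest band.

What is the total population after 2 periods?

Call the bands 1 to 5, youngest first.
After projecting period 1:
Births: 1350 * 0.185 = 250  |  4050 * 0.544 = 2203 — total 2453
Band 2: 950 * 0.961 = 913
Band 3: 4800 * 0.963 = 4622
Band 4: 1350 * 0.942 = 1272
Band 5: 4050 * 0.933 + 6150 * 0.435 = 3779 + 2675 = 6454
Population now: 0–9=2453, 10–19=913, 20–29=4622, 30–39=1272, 40+=6454
After projecting period 2:
Births: 4622 * 0.185 = 855  |  1272 * 0.544 = 692 — total 1547
Band 2: 2453 * 0.961 = 2357
Band 3: 913 * 0.963 = 879
Band 4: 4622 * 0.942 = 4354
Band 5: 1272 * 0.933 + 6454 * 0.435 = 1187 + 2807 = 3994
Population now: 0–9=1547, 10–19=2357, 20–29=879, 30–39=4354, 40+=3994
Total after period 2: 1547 + 2357 + 879 + 4354 + 3994 = 13131

13131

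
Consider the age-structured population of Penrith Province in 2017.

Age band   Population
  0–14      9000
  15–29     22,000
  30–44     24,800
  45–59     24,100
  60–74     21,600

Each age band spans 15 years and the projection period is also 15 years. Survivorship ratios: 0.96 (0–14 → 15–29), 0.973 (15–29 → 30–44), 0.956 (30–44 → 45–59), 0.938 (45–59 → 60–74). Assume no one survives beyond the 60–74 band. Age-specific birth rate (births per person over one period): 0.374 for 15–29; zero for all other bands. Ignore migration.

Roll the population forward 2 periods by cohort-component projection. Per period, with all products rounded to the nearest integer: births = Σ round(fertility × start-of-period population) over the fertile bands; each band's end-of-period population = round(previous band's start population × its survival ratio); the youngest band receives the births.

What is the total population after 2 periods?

62240

Call the groups 1 to 5, youngest first.
[period 1]
Births: 22000 × 0.374 = 8228
Group 2: 9000 × 0.96 = 8640
Group 3: 22000 × 0.973 = 21406
Group 4: 24800 × 0.956 = 23709
Group 5: 24100 × 0.938 = 22606
Population now: 0–14=8228, 15–29=8640, 30–44=21406, 45–59=23709, 60–74=22606
[period 2]
Births: 8640 × 0.374 = 3231
Group 2: 8228 × 0.96 = 7899
Group 3: 8640 × 0.973 = 8407
Group 4: 21406 × 0.956 = 20464
Group 5: 23709 × 0.938 = 22239
Population now: 0–14=3231, 15–29=7899, 30–44=8407, 45–59=20464, 60–74=22239
Total after period 2: 3231 + 7899 + 8407 + 20464 + 22239 = 62240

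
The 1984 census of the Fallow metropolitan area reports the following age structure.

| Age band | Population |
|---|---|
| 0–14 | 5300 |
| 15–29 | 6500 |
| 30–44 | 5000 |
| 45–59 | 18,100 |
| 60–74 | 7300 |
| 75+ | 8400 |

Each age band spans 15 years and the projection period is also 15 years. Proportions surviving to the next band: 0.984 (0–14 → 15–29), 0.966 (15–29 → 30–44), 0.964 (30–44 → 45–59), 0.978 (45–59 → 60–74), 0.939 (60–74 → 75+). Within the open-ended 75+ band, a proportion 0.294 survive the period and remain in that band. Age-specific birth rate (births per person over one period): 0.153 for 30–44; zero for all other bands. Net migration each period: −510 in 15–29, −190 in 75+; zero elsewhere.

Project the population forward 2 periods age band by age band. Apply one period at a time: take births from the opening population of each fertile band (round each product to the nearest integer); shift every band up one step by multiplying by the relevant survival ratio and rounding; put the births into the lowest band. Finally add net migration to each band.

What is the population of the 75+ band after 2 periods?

Call the bands 1 to 6, youngest first.
Period 1.
Births: 5000 × 0.153 = 765
Band 2: 5300 × 0.984 = 5215
Band 3: 6500 × 0.966 = 6279
Band 4: 5000 × 0.964 = 4820
Band 5: 18100 × 0.978 = 17702
Band 6: 7300 × 0.939 + 8400 × 0.294 = 6855 + 2470 = 9325
Net migration: Band 2 − 510 → 4705; Band 6 − 190 → 9135
Giving 765 / 4705 / 6279 / 4820 / 17702 / 9135.
Period 2.
Births: 6279 × 0.153 = 961
Band 2: 765 × 0.984 = 753
Band 3: 4705 × 0.966 = 4545
Band 4: 6279 × 0.964 = 6053
Band 5: 4820 × 0.978 = 4714
Band 6: 17702 × 0.939 + 9135 × 0.294 = 16622 + 2686 = 19308
Net migration: Band 2 − 510 → 243; Band 6 − 190 → 19118
Giving 961 / 243 / 4545 / 6053 / 4714 / 19118.

19118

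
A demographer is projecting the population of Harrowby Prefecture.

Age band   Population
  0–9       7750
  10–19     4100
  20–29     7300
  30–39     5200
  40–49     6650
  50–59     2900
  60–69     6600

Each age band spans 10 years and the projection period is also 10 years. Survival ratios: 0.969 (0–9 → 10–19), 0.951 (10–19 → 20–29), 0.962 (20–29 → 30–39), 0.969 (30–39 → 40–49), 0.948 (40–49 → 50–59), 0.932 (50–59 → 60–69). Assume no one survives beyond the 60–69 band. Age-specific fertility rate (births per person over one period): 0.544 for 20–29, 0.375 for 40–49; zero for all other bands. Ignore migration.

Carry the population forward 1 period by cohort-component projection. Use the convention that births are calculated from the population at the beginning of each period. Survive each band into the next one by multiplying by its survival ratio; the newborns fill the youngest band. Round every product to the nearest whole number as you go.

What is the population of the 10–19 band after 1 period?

7510

[period 1]
Births: 7300 * 0.544 = 3971, 6650 * 0.375 = 2494 — total 6465
10–19: 7750 * 0.969 = 7510
20–29: 4100 * 0.951 = 3899
30–39: 7300 * 0.962 = 7023
40–49: 5200 * 0.969 = 5039
50–59: 6650 * 0.948 = 6304
60–69: 2900 * 0.932 = 2703
Population now: 0–9=6465, 10–19=7510, 20–29=3899, 30–39=7023, 40–49=5039, 50–59=6304, 60–69=2703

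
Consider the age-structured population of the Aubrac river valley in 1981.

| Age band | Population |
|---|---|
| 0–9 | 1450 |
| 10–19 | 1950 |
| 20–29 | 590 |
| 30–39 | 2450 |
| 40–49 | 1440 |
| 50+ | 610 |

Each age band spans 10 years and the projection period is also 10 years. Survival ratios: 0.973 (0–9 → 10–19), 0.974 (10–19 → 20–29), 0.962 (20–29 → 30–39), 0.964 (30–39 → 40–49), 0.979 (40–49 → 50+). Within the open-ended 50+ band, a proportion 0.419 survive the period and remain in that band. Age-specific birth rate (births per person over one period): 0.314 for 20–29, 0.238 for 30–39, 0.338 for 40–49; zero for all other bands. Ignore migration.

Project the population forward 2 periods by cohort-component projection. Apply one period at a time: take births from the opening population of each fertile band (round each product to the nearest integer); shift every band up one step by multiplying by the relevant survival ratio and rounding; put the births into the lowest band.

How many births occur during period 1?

1255

Period 1:
Births: 590 * 0.314 = 185 ; 2450 * 0.238 = 583 ; 1440 * 0.338 = 487 — total 1255
10–19: 1450 * 0.973 = 1411
20–29: 1950 * 0.974 = 1899
30–39: 590 * 0.962 = 568
40–49: 2450 * 0.964 = 2362
50+: 1440 * 0.979 + 610 * 0.419 = 1410 + 256 = 1666
End of period: [1255, 1411, 1899, 568, 2362, 1666]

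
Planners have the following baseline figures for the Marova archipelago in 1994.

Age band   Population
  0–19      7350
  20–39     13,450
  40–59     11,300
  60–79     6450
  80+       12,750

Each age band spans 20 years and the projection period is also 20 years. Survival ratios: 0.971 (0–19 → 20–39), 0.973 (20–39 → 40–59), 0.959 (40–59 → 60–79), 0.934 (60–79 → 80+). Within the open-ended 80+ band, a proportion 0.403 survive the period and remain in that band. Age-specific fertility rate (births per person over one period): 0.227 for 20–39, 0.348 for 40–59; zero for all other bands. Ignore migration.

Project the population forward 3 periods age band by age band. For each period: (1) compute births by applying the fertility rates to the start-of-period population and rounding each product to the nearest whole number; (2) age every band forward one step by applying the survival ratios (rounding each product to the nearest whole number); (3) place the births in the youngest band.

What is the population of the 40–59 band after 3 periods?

(Bands numbered youngest = 1 to oldest = 5.)
After projecting period 1:
Births: 13450 * 0.227 = 3053 ; 11300 * 0.348 = 3932 — total 6985
Band 2: 7350 * 0.971 = 7137
Band 3: 13450 * 0.973 = 13087
Band 4: 11300 * 0.959 = 10837
Band 5: 6450 * 0.934 + 12750 * 0.403 = 6024 + 5138 = 11162
Population now: 0–19=6985, 20–39=7137, 40–59=13087, 60–79=10837, 80+=11162
After projecting period 2:
Births: 7137 * 0.227 = 1620 ; 13087 * 0.348 = 4554 — total 6174
Band 2: 6985 * 0.971 = 6782
Band 3: 7137 * 0.973 = 6944
Band 4: 13087 * 0.959 = 12550
Band 5: 10837 * 0.934 + 11162 * 0.403 = 10122 + 4498 = 14620
Population now: 0–19=6174, 20–39=6782, 40–59=6944, 60–79=12550, 80+=14620
After projecting period 3:
Births: 6782 * 0.227 = 1540 ; 6944 * 0.348 = 2417 — total 3957
Band 2: 6174 * 0.971 = 5995
Band 3: 6782 * 0.973 = 6599
Band 4: 6944 * 0.959 = 6659
Band 5: 12550 * 0.934 + 14620 * 0.403 = 11722 + 5892 = 17614
Population now: 0–19=3957, 20–39=5995, 40–59=6599, 60–79=6659, 80+=17614

6599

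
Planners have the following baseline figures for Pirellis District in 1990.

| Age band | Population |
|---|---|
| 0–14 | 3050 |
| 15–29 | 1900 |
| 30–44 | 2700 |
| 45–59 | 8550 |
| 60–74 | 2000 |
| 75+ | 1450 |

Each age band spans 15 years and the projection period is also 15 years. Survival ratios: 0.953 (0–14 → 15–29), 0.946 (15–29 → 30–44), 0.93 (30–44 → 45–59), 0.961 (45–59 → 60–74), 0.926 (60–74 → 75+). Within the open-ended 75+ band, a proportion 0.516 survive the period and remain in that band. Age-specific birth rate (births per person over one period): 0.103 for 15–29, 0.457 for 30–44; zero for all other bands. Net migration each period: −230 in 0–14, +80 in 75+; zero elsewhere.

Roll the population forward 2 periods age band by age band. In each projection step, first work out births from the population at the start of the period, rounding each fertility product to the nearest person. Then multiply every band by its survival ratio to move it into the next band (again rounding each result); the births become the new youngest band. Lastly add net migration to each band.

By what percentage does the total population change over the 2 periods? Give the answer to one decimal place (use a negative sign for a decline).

-8.7

Period 1:
Births: 1900 × 0.103 = 196  |  2700 × 0.457 = 1234 → total 1430
15–29: 3050 × 0.953 = 2907
30–44: 1900 × 0.946 = 1797
45–59: 2700 × 0.93 = 2511
60–74: 8550 × 0.961 = 8217
75+: 2000 × 0.926 + 1450 × 0.516 = 1852 + 748 = 2600
Net migration: 0–14 − 230 → 1200; 75+ + 80 → 2680
→ [1200, 2907, 1797, 2511, 8217, 2680]
Period 2:
Births: 2907 × 0.103 = 299  |  1797 × 0.457 = 821 → total 1120
15–29: 1200 × 0.953 = 1144
30–44: 2907 × 0.946 = 2750
45–59: 1797 × 0.93 = 1671
60–74: 2511 × 0.961 = 2413
75+: 8217 × 0.926 + 2680 × 0.516 = 7609 + 1383 = 8992
Net migration: 0–14 − 230 → 890; 75+ + 80 → 9072
→ [890, 1144, 2750, 1671, 2413, 9072]
Total: 19650 → 17940; change = -1710; percentage change = -8.7%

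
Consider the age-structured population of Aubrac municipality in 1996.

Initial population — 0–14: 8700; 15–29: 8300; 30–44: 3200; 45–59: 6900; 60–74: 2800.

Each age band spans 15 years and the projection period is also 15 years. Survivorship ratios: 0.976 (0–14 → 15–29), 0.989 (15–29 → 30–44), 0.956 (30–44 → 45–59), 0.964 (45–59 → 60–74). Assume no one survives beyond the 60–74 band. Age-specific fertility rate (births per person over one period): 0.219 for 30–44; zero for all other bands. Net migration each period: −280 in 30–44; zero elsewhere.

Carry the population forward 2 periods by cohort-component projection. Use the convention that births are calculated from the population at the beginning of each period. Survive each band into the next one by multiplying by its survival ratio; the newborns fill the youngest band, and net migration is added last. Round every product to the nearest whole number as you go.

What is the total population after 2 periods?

(Groups numbered youngest = 1 to oldest = 5.)
Period 1.
Births: 3200 × 0.219 = 701
Group 2: 8700 × 0.976 = 8491
Group 3: 8300 × 0.989 = 8209
Group 4: 3200 × 0.956 = 3059
Group 5: 6900 × 0.964 = 6652
Net migration: Group 3 − 280 → 7929
Giving 701 / 8491 / 7929 / 3059 / 6652.
Period 2.
Births: 7929 × 0.219 = 1736
Group 2: 701 × 0.976 = 684
Group 3: 8491 × 0.989 = 8398
Group 4: 7929 × 0.956 = 7580
Group 5: 3059 × 0.964 = 2949
Net migration: Group 3 − 280 → 8118
Giving 1736 / 684 / 8118 / 7580 / 2949.
Total after period 2: 1736 + 684 + 8118 + 7580 + 2949 = 21067

21067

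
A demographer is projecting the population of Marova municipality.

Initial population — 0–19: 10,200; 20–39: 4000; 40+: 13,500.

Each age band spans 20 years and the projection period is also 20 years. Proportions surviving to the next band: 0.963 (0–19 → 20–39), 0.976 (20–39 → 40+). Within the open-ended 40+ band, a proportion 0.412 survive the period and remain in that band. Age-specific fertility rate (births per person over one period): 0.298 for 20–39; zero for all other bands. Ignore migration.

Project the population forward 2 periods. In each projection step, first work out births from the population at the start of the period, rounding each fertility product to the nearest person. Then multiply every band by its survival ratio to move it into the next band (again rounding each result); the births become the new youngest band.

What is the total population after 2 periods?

17562

Numbering the bands 1..3 from youngest to oldest:
After projecting period 1:
Births: 4000 × 0.298 = 1192
Band 2: 10200 × 0.963 = 9823
Band 3: 4000 × 0.976 + 13500 × 0.412 = 3904 + 5562 = 9466
→ [1192, 9823, 9466]
After projecting period 2:
Births: 9823 × 0.298 = 2927
Band 2: 1192 × 0.963 = 1148
Band 3: 9823 × 0.976 + 9466 × 0.412 = 9587 + 3900 = 13487
→ [2927, 1148, 13487]
Total after period 2: 2927 + 1148 + 13487 = 17562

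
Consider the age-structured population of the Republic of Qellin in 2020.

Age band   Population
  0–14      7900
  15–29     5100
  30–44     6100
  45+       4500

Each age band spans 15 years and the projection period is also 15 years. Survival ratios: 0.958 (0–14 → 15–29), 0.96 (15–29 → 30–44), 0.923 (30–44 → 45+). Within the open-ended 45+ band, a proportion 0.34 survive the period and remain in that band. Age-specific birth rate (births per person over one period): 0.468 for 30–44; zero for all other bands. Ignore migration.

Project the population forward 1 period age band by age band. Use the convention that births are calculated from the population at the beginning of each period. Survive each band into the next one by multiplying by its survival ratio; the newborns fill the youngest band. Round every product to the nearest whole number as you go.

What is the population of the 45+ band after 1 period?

7160

(Groups numbered youngest = 1 to oldest = 4.)
— Period 1 —
Births: 6100 * 0.468 = 2855
Group 2: 7900 * 0.958 = 7568
Group 3: 5100 * 0.96 = 4896
Group 4: 6100 * 0.923 + 4500 * 0.34 = 5630 + 1530 = 7160
End of period: [2855, 7568, 4896, 7160]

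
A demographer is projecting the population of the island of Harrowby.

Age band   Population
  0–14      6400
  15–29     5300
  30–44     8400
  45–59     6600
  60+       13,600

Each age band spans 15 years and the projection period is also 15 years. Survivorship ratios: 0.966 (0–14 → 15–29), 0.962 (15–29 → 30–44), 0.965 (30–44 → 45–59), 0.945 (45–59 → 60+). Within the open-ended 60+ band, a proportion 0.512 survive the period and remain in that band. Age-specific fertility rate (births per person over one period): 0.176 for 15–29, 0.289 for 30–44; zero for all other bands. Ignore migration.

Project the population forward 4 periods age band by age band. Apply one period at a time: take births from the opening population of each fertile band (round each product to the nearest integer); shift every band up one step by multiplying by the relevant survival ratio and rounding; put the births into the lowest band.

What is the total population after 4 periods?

Numbering the bands 1..5 from youngest to oldest:
Period 1:
Births: 5300 × 0.176 = 933  |  8400 × 0.289 = 2428 → 3361
Band 2: 6400 × 0.966 = 6182
Band 3: 5300 × 0.962 = 5099
Band 4: 8400 × 0.965 = 8106
Band 5: 6600 × 0.945 + 13600 × 0.512 = 6237 + 6963 = 13200
Giving 3361 / 6182 / 5099 / 8106 / 13200.
Period 2:
Births: 6182 × 0.176 = 1088  |  5099 × 0.289 = 1474 → 2562
Band 2: 3361 × 0.966 = 3247
Band 3: 6182 × 0.962 = 5947
Band 4: 5099 × 0.965 = 4921
Band 5: 8106 × 0.945 + 13200 × 0.512 = 7660 + 6758 = 14418
Giving 2562 / 3247 / 5947 / 4921 / 14418.
Period 3:
Births: 3247 × 0.176 = 571  |  5947 × 0.289 = 1719 → 2290
Band 2: 2562 × 0.966 = 2475
Band 3: 3247 × 0.962 = 3124
Band 4: 5947 × 0.965 = 5739
Band 5: 4921 × 0.945 + 14418 × 0.512 = 4650 + 7382 = 12032
Giving 2290 / 2475 / 3124 / 5739 / 12032.
Period 4:
Births: 2475 × 0.176 = 436  |  3124 × 0.289 = 903 → 1339
Band 2: 2290 × 0.966 = 2212
Band 3: 2475 × 0.962 = 2381
Band 4: 3124 × 0.965 = 3015
Band 5: 5739 × 0.945 + 12032 × 0.512 = 5423 + 6160 = 11583
Giving 1339 / 2212 / 2381 / 3015 / 11583.
Total after period 4: 1339 + 2212 + 2381 + 3015 + 11583 = 20530

20530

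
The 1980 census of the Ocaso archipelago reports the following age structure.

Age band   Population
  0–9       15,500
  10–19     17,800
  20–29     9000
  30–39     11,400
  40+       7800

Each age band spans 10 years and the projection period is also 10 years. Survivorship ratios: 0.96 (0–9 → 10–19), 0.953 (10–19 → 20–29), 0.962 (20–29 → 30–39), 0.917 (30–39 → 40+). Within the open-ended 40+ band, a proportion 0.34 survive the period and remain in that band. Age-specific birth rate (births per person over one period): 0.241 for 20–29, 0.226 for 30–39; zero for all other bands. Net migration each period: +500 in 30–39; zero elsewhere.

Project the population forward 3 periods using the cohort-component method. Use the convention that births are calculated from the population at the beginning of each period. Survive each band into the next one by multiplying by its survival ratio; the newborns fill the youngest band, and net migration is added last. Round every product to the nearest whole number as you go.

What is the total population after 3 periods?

Let group 1 be 0–9 through group 5 = 40+.
After projecting period 1:
Births: 9000 * 0.241 = 2169 ; 11400 * 0.226 = 2576 → 4745
Group 2: 15500 * 0.96 = 14880
Group 3: 17800 * 0.953 = 16963
Group 4: 9000 * 0.962 = 8658
Group 5: 11400 * 0.917 + 7800 * 0.34 = 10454 + 2652 = 13106
Net migration: Group 4 + 500 → 9158
→ [4745, 14880, 16963, 9158, 13106]
After projecting period 2:
Births: 16963 * 0.241 = 4088 ; 9158 * 0.226 = 2070 → 6158
Group 2: 4745 * 0.96 = 4555
Group 3: 14880 * 0.953 = 14181
Group 4: 16963 * 0.962 = 16318
Group 5: 9158 * 0.917 + 13106 * 0.34 = 8398 + 4456 = 12854
Net migration: Group 4 + 500 → 16818
→ [6158, 4555, 14181, 16818, 12854]
After projecting period 3:
Births: 14181 * 0.241 = 3418 ; 16818 * 0.226 = 3801 → 7219
Group 2: 6158 * 0.96 = 5912
Group 3: 4555 * 0.953 = 4341
Group 4: 14181 * 0.962 = 13642
Group 5: 16818 * 0.917 + 12854 * 0.34 = 15422 + 4370 = 19792
Net migration: Group 4 + 500 → 14142
→ [7219, 5912, 4341, 14142, 19792]
Total after period 3: 7219 + 5912 + 4341 + 14142 + 19792 = 51406

51406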